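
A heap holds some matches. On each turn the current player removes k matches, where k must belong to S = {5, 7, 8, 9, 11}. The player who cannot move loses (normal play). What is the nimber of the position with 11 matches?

2

G(0) = 0
G(1) = mex{} = 0
G(2) = mex{} = 0
G(3) = mex{} = 0
G(4) = mex{} = 0
G(5) = mex{0} = 1
G(6) = mex{0} = 1
G(7) = mex{0,0} = 1
G(8) = mex{0,0,0} = 1
G(9) = mex{0,0,0,0} = 1
G(10) = mex{1,0,0,0} = 2
G(11) = mex{1,0,0,0,0} = 2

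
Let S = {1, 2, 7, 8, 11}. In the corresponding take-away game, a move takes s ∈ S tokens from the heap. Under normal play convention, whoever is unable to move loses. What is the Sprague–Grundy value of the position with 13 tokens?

1

n :  0  1  2  3  4  5  6  7  8  9 10 11 12 13
G :  0  1  2  0  1  2  0  1  2  0  1  2  0  1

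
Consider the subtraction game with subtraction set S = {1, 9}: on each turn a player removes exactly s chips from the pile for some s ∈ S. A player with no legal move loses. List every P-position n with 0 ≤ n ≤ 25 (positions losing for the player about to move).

G(0) = 0
G(1) = mex{0} = 1
G(2) = mex{1} = 0
G(3) = mex{0} = 1
G(4) = mex{1} = 0
G(5) = mex{0} = 1
G(6) = mex{1} = 0
G(7) = mex{0} = 1
G(8) = mex{1} = 0
G(9) = mex{0,0} = 1
G(10) = mex{1,1} = 0
G(11) = mex{0,0} = 1
G(12) = mex{1,1} = 0
G(13) = mex{0,0} = 1
G(14) = mex{1,1} = 0
G(15) = mex{0,0} = 1
G(16) = mex{1,1} = 0
G(17) = mex{0,0} = 1
G(18) = mex{1,1} = 0
G(19) = mex{0,0} = 1
G(20) = mex{1,1} = 0
G(21) = mex{0,0} = 1
G(22) = mex{1,1} = 0
G(23) = mex{0,0} = 1
G(24) = mex{1,1} = 0
G(25) = mex{0,0} = 1
P-positions are exactly the n with G(n) = 0.

0, 2, 4, 6, 8, 10, 12, 14, 16, 18, 20, 22, 24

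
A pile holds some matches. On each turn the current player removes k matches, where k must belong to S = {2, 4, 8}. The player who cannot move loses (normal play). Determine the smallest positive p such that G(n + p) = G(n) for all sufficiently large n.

n :  0  1  2  3  4  5  6  7  8  9 10 11 12 13 14 15
G :  0  0  1  1  2  2  0  0  1  1  2  2  0  0  1  1
G(n+6) = G(n) holds for n = 0,…,7 (a full window of length max(S) = 8), so the sequence is purely periodic with period 6.

6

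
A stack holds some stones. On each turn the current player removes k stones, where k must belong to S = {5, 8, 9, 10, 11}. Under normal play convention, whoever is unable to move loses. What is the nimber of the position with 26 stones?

G(0) = 0
G(1) = mex{} = 0
G(2) = mex{} = 0
G(3) = mex{} = 0
G(4) = mex{} = 0
G(5) = mex{0} = 1
G(6) = mex{0} = 1
G(7) = mex{0} = 1
G(8) = mex{0,0} = 1
G(9) = mex{0,0,0} = 1
G(10) = mex{1,0,0,0} = 2
G(11) = mex{1,0,0,0,0} = 2
G(12) = mex{1,0,0,0,0} = 2
G(13) = mex{1,1,0,0,0} = 2
G(14) = mex{1,1,1,0,0} = 2
G(15) = mex{2,1,1,1,0} = 3
G(16) = mex{2,1,1,1,1} = 0
G(17) = mex{2,1,1,1,1} = 0
G(18) = mex{2,2,1,1,1} = 0
G(19) = mex{2,2,2,1,1} = 0
G(20) = mex{3,2,2,2,1} = 0
G(21) = mex{0,2,2,2,2} = 1
G(22) = mex{0,2,2,2,2} = 1
G(23) = mex{0,3,2,2,2} = 1
G(24) = mex{0,0,3,2,2} = 1
G(25) = mex{0,0,0,3,2} = 1
G(26) = mex{1,0,0,0,3} = 2

2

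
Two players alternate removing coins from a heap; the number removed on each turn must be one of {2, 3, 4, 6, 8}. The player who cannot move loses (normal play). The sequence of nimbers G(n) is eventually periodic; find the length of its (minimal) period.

10

n :  0  1  2  3  4  5  6  7  8  9 10 11 12 13 14 15 16 17 18 19 20 21
G :  0  0  1  1  2  2  3  3  4  4  0  0  1  1  2  2  3  3  4  4  0  0
G(n+10) = G(n) holds for n = 0,…,7 (a full window of length max(S) = 8), so the sequence is purely periodic with period 10.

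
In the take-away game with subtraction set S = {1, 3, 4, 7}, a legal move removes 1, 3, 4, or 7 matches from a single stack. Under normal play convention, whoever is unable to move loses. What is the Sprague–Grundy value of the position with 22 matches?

2

n :  0  1  2  3  4  5  6  7  8  9 10 11 12 13 14 15 16 17 18 19 20 21 22
G :  0  1  0  1  2  3  2  3  0  1  0  1  2  3  2  3  0  1  0  1  2  3  2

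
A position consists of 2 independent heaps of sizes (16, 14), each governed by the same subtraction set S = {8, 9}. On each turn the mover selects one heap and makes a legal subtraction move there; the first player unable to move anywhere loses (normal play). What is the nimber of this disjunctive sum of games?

All heaps use S = {8, 9}:
n :  0  1  2  3  4  5  6  7  8  9 10 11 12 13 14 15 16
G :  0  0  0  0  0  0  0  0  1  1  1  1  1  1  1  1  2
Heap A: G(16) = 2.
Heap B: G(14) = 1.
Combined Grundy value = 2 ⊕ 1 = 3.

3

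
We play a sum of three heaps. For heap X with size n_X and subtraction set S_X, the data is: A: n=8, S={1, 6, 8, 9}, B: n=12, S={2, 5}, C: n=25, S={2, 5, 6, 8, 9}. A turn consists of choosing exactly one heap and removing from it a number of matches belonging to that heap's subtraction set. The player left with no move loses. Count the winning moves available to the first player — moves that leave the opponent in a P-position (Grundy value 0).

1

Heap A, S = {1, 6, 8, 9}:
n : 0 1 2 3 4 5 6 7 8
G : 0 1 0 1 0 1 2 0 1
G_A(8) = 1.
Heap B, S = {2, 5}:
G(0) = 0
G(1) = mex{} = 0
G(2) = mex{0} = 1
G(3) = mex{0} = 1
G(4) = mex{1} = 0
G(5) = mex{1,0} = 2
G(6) = mex{0,0} = 1
G(7) = mex{2,1} = 0
G(8) = mex{1,1} = 0
G(9) = mex{0,0} = 1
G(10) = mex{0,2} = 1
G(11) = mex{1,1} = 0
G(12) = mex{1,0} = 2
G_B(12) = 2.
Heap C, S = {2, 5, 6, 8, 9}:
G(0) = 0
G(1) = mex{} = 0
G(2) = mex{0} = 1
G(3) = mex{0} = 1
G(4) = mex{1} = 0
G(5) = mex{1,0} = 2
G(6) = mex{0,0,0} = 1
G(7) = mex{2,1,0} = 3
G(8) = mex{1,1,1,0} = 2
G(9) = mex{3,0,1,0,0} = 2
G(10) = mex{2,2,0,1,0} = 3
G(11) = mex{2,1,2,1,1} = 0
G(12) = mex{3,3,1,0,1} = 2
G(13) = mex{0,2,3,2,0} = 1
G(14) = mex{2,2,2,1,2} = 0
G(15) = mex{1,3,2,3,1} = 0
G(16) = mex{0,0,3,2,3} = 1
G(17) = mex{0,2,0,2,2} = 1
G(18) = mex{1,1,2,3,2} = 0
G(19) = mex{1,0,1,0,3} = 2
G(20) = mex{0,0,0,2,0} = 1
G(21) = mex{2,1,0,1,2} = 3
G(22) = mex{1,1,1,0,1} = 2
G(23) = mex{3,0,1,0,0} = 2
G(24) = mex{2,2,0,1,0} = 3
G(25) = mex{2,1,2,1,1} = 0
G_C(25) = 0.
Combined Grundy value = 1 ⊕ 2 ⊕ 0 = 3.
A winning move leaves total XOR = 0, i.e. changes one component's Grundy value g to g ⊕ X where X is the current total.
Heap A: need g' = 1⊕3 = 2. Options: 8−1→G=0, 8−6→G=0, 8−8→G=0. Hits: 0.
Heap B: need g' = 2⊕3 = 1. Options: 12−2→G=1, 12−5→G=0. Hits: 1.
Heap C: need g' = 0⊕3 = 3. Options: 25−2→G=2, 25−5→G=1, 25−6→G=2, 25−8→G=1, 25−9→G=1. Hits: 0.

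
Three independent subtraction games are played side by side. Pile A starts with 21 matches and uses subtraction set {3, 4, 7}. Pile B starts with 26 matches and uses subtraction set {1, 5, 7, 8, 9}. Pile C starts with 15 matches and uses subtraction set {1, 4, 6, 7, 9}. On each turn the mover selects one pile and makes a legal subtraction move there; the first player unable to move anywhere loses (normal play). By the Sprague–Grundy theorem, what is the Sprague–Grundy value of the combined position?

Pile A, S = {3, 4, 7}:
n :  0  1  2  3  4  5  6  7  8  9 10 11 12 13 14 15 16 17 18 19 20 21
G :  0  0  0  1  1  1  2  2  2  3  0  0  0  1  1  1  2  2  2  3  0  0
G_A(21) = 0.
Pile B, S = {1, 5, 7, 8, 9}:
G(0) = 0
G(1) = mex{0} = 1
G(2) = mex{1} = 0
G(3) = mex{0} = 1
G(4) = mex{1} = 0
G(5) = mex{0,0} = 1
G(6) = mex{1,1} = 0
G(7) = mex{0,0,0} = 1
G(8) = mex{1,1,1,0} = 2
G(9) = mex{2,0,0,1,0} = 3
G(10) = mex{3,1,1,0,1} = 2
G(11) = mex{2,0,0,1,0} = 3
G(12) = mex{3,1,1,0,1} = 2
G(13) = mex{2,2,0,1,0} = 3
G(14) = mex{3,3,1,0,1} = 2
G(15) = mex{2,2,2,1,0} = 3
G(16) = mex{3,3,3,2,1} = 0
G(17) = mex{0,2,2,3,2} = 1
G(18) = mex{1,3,3,2,3} = 0
G(19) = mex{0,2,2,3,2} = 1
G(20) = mex{1,3,3,2,3} = 0
G(21) = mex{0,0,2,3,2} = 1
G(22) = mex{1,1,3,2,3} = 0
G(23) = mex{0,0,0,3,2} = 1
G(24) = mex{1,1,1,0,3} = 2
G(25) = mex{2,0,0,1,0} = 3
G(26) = mex{3,1,1,0,1} = 2
G_B(26) = 2.
Pile C, S = {1, 4, 6, 7, 9}:
G(0) = 0
G(1) = mex{0} = 1
G(2) = mex{1} = 0
G(3) = mex{0} = 1
G(4) = mex{1,0} = 2
G(5) = mex{2,1} = 0
G(6) = mex{0,0,0} = 1
G(7) = mex{1,1,1,0} = 2
G(8) = mex{2,2,0,1} = 3
G(9) = mex{3,0,1,0,0} = 2
G(10) = mex{2,1,2,1,1} = 0
G(11) = mex{0,2,0,2,0} = 1
G(12) = mex{1,3,1,0,1} = 2
G(13) = mex{2,2,2,1,2} = 0
G(14) = mex{0,0,3,2,0} = 1
G(15) = mex{1,1,2,3,1} = 0
G_C(15) = 0.
Combined Grundy value = 0 ⊕ 2 ⊕ 0 = 2.

2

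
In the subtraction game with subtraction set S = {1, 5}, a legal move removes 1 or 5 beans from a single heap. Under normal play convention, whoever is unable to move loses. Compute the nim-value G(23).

1

G(0) = 0
G(1) = mex{0} = 1
G(2) = mex{1} = 0
G(3) = mex{0} = 1
G(4) = mex{1} = 0
G(5) = mex{0,0} = 1
G(6) = mex{1,1} = 0
G(7) = mex{0,0} = 1
G(8) = mex{1,1} = 0
G(9) = mex{0,0} = 1
G(10) = mex{1,1} = 0
G(11) = mex{0,0} = 1
G(12) = mex{1,1} = 0
G(13) = mex{0,0} = 1
G(14) = mex{1,1} = 0
G(15) = mex{0,0} = 1
G(16) = mex{1,1} = 0
G(17) = mex{0,0} = 1
G(18) = mex{1,1} = 0
G(19) = mex{0,0} = 1
G(20) = mex{1,1} = 0
G(21) = mex{0,0} = 1
G(22) = mex{1,1} = 0
G(23) = mex{0,0} = 1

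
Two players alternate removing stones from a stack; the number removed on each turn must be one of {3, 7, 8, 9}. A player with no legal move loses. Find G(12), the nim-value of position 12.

0

n :  0  1  2  3  4  5  6  7  8  9 10 11 12
G :  0  0  0  1  1  1  0  2  2  1  3  3  0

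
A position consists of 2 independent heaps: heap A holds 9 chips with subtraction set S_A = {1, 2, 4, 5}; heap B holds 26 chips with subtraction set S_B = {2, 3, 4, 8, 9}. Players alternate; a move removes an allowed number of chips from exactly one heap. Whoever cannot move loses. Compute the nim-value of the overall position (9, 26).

Heap A, S = {1, 2, 4, 5}:
G(0) = 0
G(1) = mex{0} = 1
G(2) = mex{1,0} = 2
G(3) = mex{2,1} = 0
G(4) = mex{0,2,0} = 1
G(5) = mex{1,0,1,0} = 2
G(6) = mex{2,1,2,1} = 0
G(7) = mex{0,2,0,2} = 1
G(8) = mex{1,0,1,0} = 2
G(9) = mex{2,1,2,1} = 0
G_A(9) = 0.
Heap B, S = {2, 3, 4, 8, 9}:
G(0) = 0
G(1) = mex{} = 0
G(2) = mex{0} = 1
G(3) = mex{0,0} = 1
G(4) = mex{1,0,0} = 2
G(5) = mex{1,1,0} = 2
G(6) = mex{2,1,1} = 0
G(7) = mex{2,2,1} = 0
G(8) = mex{0,2,2,0} = 1
G(9) = mex{0,0,2,0,0} = 1
G(10) = mex{1,0,0,1,0} = 2
G(11) = mex{1,1,0,1,1} = 2
G(12) = mex{2,1,1,2,1} = 0
G(13) = mex{2,2,1,2,2} = 0
G(14) = mex{0,2,2,0,2} = 1
G(15) = mex{0,0,2,0,0} = 1
G(16) = mex{1,0,0,1,0} = 2
G(17) = mex{1,1,0,1,1} = 2
G(18) = mex{2,1,1,2,1} = 0
G(19) = mex{2,2,1,2,2} = 0
G(20) = mex{0,2,2,0,2} = 1
G(21) = mex{0,0,2,0,0} = 1
G(22) = mex{1,0,0,1,0} = 2
G(23) = mex{1,1,0,1,1} = 2
G(24) = mex{2,1,1,2,1} = 0
G(25) = mex{2,2,1,2,2} = 0
G(26) = mex{0,2,2,0,2} = 1
G_B(26) = 1.
Combined Grundy value = 0 ⊕ 1 = 1.

1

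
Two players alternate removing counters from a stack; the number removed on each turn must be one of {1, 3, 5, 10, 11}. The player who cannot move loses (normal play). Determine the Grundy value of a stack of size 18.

2

n :  0  1  2  3  4  5  6  7  8  9 10 11 12 13 14 15 16 17 18
G :  0  1  0  1  0  1  0  1  0  1  2  3  2  3  2  3  2  3  2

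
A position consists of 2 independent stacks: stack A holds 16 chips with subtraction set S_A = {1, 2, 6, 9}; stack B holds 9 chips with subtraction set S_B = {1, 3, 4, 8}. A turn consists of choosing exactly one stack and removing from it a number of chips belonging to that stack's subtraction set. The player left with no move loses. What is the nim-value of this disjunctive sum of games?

Stack A, S = {1, 2, 6, 9}:
n :  0  1  2  3  4  5  6  7  8  9 10 11 12 13 14 15 16
G :  0  1  2  0  1  2  3  0  1  2  0  1  2  3  0  1  2
G_A(16) = 2.
Stack B, S = {1, 3, 4, 8}:
n : 0 1 2 3 4 5 6 7 8 9
G : 0 1 0 1 2 3 2 0 1 0
G_B(9) = 0.
Combined Grundy value = 2 ⊕ 0 = 2.

2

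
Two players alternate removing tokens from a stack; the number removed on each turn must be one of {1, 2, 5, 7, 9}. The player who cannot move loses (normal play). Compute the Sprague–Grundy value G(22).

G(0) = 0
G(1) = mex{0} = 1
G(2) = mex{1,0} = 2
G(3) = mex{2,1} = 0
G(4) = mex{0,2} = 1
G(5) = mex{1,0,0} = 2
G(6) = mex{2,1,1} = 0
G(7) = mex{0,2,2,0} = 1
G(8) = mex{1,0,0,1} = 2
G(9) = mex{2,1,1,2,0} = 3
G(10) = mex{3,2,2,0,1} = 4
G(11) = mex{4,3,0,1,2} = 5
G(12) = mex{5,4,1,2,0} = 3
G(13) = mex{3,5,2,0,1} = 4
G(14) = mex{4,3,3,1,2} = 0
G(15) = mex{0,4,4,2,0} = 1
G(16) = mex{1,0,5,3,1} = 2
G(17) = mex{2,1,3,4,2} = 0
G(18) = mex{0,2,4,5,3} = 1
G(19) = mex{1,0,0,3,4} = 2
G(20) = mex{2,1,1,4,5} = 0
G(21) = mex{0,2,2,0,3} = 1
G(22) = mex{1,0,0,1,4} = 2

2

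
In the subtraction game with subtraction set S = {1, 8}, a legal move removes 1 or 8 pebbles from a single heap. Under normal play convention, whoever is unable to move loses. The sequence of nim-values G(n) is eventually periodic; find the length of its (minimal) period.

9

G(0) = 0
G(1) = mex{0} = 1
G(2) = mex{1} = 0
G(3) = mex{0} = 1
G(4) = mex{1} = 0
G(5) = mex{0} = 1
G(6) = mex{1} = 0
G(7) = mex{0} = 1
G(8) = mex{1,0} = 2
G(9) = mex{2,1} = 0
G(10) = mex{0,0} = 1
G(11) = mex{1,1} = 0
G(12) = mex{0,0} = 1
G(13) = mex{1,1} = 0
G(14) = mex{0,0} = 1
G(15) = mex{1,1} = 0
G(16) = mex{0,2} = 1
G(17) = mex{1,0} = 2
G(18) = mex{2,1} = 0
G(19) = mex{0,0} = 1
G(n+9) = G(n) holds for n = 0,…,7 (a full window of length max(S) = 8), so the sequence is purely periodic with period 9.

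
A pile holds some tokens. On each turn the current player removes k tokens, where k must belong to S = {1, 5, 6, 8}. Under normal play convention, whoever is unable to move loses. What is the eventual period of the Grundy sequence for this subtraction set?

n :  0  1  2  3  4  5  6  7  8  9 10 11 12 13 14 15 16 17 18 19 20 21 22 23
G :  0  1  0  1  0  1  2  3  2  3  2  0  1  0  1  0  1  2  3  2  3  2  0  1
G(n+11) = G(n) holds for n = 0,…,7 (a full window of length max(S) = 8), so the sequence is purely periodic with period 11.

11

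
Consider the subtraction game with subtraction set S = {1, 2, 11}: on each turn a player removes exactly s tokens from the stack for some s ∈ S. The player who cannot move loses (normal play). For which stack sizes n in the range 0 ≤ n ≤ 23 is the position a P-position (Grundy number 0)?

n :  0  1  2  3  4  5  6  7  8  9 10 11 12 13 14 15 16 17 18 19 20 21 22 23
G :  0  1  2  0  1  2  0  1  2  0  1  2  0  1  2  0  1  2  0  1  2  0  1  2
P-positions are exactly the n with G(n) = 0.

0, 3, 6, 9, 12, 15, 18, 21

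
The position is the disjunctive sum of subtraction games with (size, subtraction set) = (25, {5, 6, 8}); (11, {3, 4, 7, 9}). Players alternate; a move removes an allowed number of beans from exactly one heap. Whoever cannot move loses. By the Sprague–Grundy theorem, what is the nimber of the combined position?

Heap A, S = {5, 6, 8}:
G(0) = 0
G(1) = mex{} = 0
G(2) = mex{} = 0
G(3) = mex{} = 0
G(4) = mex{} = 0
G(5) = mex{0} = 1
G(6) = mex{0,0} = 1
G(7) = mex{0,0} = 1
G(8) = mex{0,0,0} = 1
G(9) = mex{0,0,0} = 1
G(10) = mex{1,0,0} = 2
G(11) = mex{1,1,0} = 2
G(12) = mex{1,1,0} = 2
G(13) = mex{1,1,1} = 0
G(14) = mex{1,1,1} = 0
G(15) = mex{2,1,1} = 0
G(16) = mex{2,2,1} = 0
G(17) = mex{2,2,1} = 0
G(18) = mex{0,2,2} = 1
G(19) = mex{0,0,2} = 1
G(20) = mex{0,0,2} = 1
G(21) = mex{0,0,0} = 1
G(22) = mex{0,0,0} = 1
G(23) = mex{1,0,0} = 2
G(24) = mex{1,1,0} = 2
G(25) = mex{1,1,0} = 2
G_A(25) = 2.
Heap B, S = {3, 4, 7, 9}:
n :  0  1  2  3  4  5  6  7  8  9 10 11
G :  0  0  0  1  1  1  2  2  2  3  3  3
G_B(11) = 3.
Combined Grundy value = 2 ⊕ 3 = 1.

1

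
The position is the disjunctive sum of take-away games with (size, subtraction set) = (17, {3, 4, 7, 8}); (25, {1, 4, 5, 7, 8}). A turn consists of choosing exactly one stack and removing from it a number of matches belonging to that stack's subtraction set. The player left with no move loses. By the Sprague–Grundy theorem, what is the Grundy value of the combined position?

3

Stack A, S = {3, 4, 7, 8}:
G(0) = 0
G(1) = mex{} = 0
G(2) = mex{} = 0
G(3) = mex{0} = 1
G(4) = mex{0,0} = 1
G(5) = mex{0,0} = 1
G(6) = mex{1,0} = 2
G(7) = mex{1,1,0} = 2
G(8) = mex{1,1,0,0} = 2
G(9) = mex{2,1,0,0} = 3
G(10) = mex{2,2,1,0} = 3
G(11) = mex{2,2,1,1} = 0
G(12) = mex{3,2,1,1} = 0
G(13) = mex{3,3,2,1} = 0
G(14) = mex{0,3,2,2} = 1
G(15) = mex{0,0,2,2} = 1
G(16) = mex{0,0,3,2} = 1
G(17) = mex{1,0,3,3} = 2
G_A(17) = 2.
Stack B, S = {1, 4, 5, 7, 8}:
G(0) = 0
G(1) = mex{0} = 1
G(2) = mex{1} = 0
G(3) = mex{0} = 1
G(4) = mex{1,0} = 2
G(5) = mex{2,1,0} = 3
G(6) = mex{3,0,1} = 2
G(7) = mex{2,1,0,0} = 3
G(8) = mex{3,2,1,1,0} = 4
G(9) = mex{4,3,2,0,1} = 5
G(10) = mex{5,2,3,1,0} = 4
G(11) = mex{4,3,2,2,1} = 0
G(12) = mex{0,4,3,3,2} = 1
G(13) = mex{1,5,4,2,3} = 0
G(14) = mex{0,4,5,3,2} = 1
G(15) = mex{1,0,4,4,3} = 2
G(16) = mex{2,1,0,5,4} = 3
G(17) = mex{3,0,1,4,5} = 2
G(18) = mex{2,1,0,0,4} = 3
G(19) = mex{3,2,1,1,0} = 4
G(20) = mex{4,3,2,0,1} = 5
G(21) = mex{5,2,3,1,0} = 4
G(22) = mex{4,3,2,2,1} = 0
G(23) = mex{0,4,3,3,2} = 1
G(24) = mex{1,5,4,2,3} = 0
G(25) = mex{0,4,5,3,2} = 1
G_B(25) = 1.
Combined Grundy value = 2 ⊕ 1 = 3.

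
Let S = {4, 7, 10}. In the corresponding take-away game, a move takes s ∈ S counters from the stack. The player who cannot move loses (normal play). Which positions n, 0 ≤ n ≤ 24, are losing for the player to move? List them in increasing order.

0, 1, 2, 3, 14, 15, 16, 17

G(0) = 0
G(1) = mex{} = 0
G(2) = mex{} = 0
G(3) = mex{} = 0
G(4) = mex{0} = 1
G(5) = mex{0} = 1
G(6) = mex{0} = 1
G(7) = mex{0,0} = 1
G(8) = mex{1,0} = 2
G(9) = mex{1,0} = 2
G(10) = mex{1,0,0} = 2
G(11) = mex{1,1,0} = 2
G(12) = mex{2,1,0} = 3
G(13) = mex{2,1,0} = 3
G(14) = mex{2,1,1} = 0
G(15) = mex{2,2,1} = 0
G(16) = mex{3,2,1} = 0
G(17) = mex{3,2,1} = 0
G(18) = mex{0,2,2} = 1
G(19) = mex{0,3,2} = 1
G(20) = mex{0,3,2} = 1
G(21) = mex{0,0,2} = 1
G(22) = mex{1,0,3} = 2
G(23) = mex{1,0,3} = 2
G(24) = mex{1,0,0} = 2
P-positions are exactly the n with G(n) = 0.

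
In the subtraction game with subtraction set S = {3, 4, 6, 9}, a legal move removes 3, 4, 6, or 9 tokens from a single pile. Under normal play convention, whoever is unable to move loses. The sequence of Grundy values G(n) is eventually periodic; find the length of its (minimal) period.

12

G(0) = 0
G(1) = mex{} = 0
G(2) = mex{} = 0
G(3) = mex{0} = 1
G(4) = mex{0,0} = 1
G(5) = mex{0,0} = 1
G(6) = mex{1,0,0} = 2
G(7) = mex{1,1,0} = 2
G(8) = mex{1,1,0} = 2
G(9) = mex{2,1,1,0} = 3
G(10) = mex{2,2,1,0} = 3
G(11) = mex{2,2,1,0} = 3
G(12) = mex{3,2,2,1} = 0
G(13) = mex{3,3,2,1} = 0
G(14) = mex{3,3,2,1} = 0
G(15) = mex{0,3,3,2} = 1
G(16) = mex{0,0,3,2} = 1
G(17) = mex{0,0,3,2} = 1
G(18) = mex{1,0,0,3} = 2
G(19) = mex{1,1,0,3} = 2
G(20) = mex{1,1,0,3} = 2
G(21) = mex{2,1,1,0} = 3
G(22) = mex{2,2,1,0} = 3
G(23) = mex{2,2,1,0} = 3
G(24) = mex{3,2,2,1} = 0
G(25) = mex{3,3,2,1} = 0
G(n+12) = G(n) holds for n = 0,…,8 (a full window of length max(S) = 9), so the sequence is purely periodic with period 12.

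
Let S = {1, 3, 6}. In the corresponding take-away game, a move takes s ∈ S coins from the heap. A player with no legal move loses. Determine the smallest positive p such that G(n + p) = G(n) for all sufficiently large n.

n :  0  1  2  3  4  5  6  7  8  9 10 11 12 13 14 15 16 17 18 19
G :  0  1  0  1  0  1  2  3  2  0  1  0  1  0  1  2  3  2  0  1
G(n+9) = G(n) holds for n = 0,…,5 (a full window of length max(S) = 6), so the sequence is purely periodic with period 9.

9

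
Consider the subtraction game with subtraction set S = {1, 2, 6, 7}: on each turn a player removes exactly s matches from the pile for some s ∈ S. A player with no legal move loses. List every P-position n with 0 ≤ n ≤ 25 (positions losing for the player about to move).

0, 3, 8, 11, 16, 19, 24

n :  0  1  2  3  4  5  6  7  8  9 10 11 12 13 14 15 16 17 18 19 20 21 22 23 24 25
G :  0  1  2  0  1  2  3  4  0  1  2  0  1  2  3  4  0  1  2  0  1  2  3  4  0  1
P-positions are exactly the n with G(n) = 0.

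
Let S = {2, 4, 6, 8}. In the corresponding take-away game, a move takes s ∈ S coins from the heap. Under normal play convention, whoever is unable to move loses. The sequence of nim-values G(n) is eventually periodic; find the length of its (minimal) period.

10

G(0) = 0
G(1) = mex{} = 0
G(2) = mex{0} = 1
G(3) = mex{0} = 1
G(4) = mex{1,0} = 2
G(5) = mex{1,0} = 2
G(6) = mex{2,1,0} = 3
G(7) = mex{2,1,0} = 3
G(8) = mex{3,2,1,0} = 4
G(9) = mex{3,2,1,0} = 4
G(10) = mex{4,3,2,1} = 0
G(11) = mex{4,3,2,1} = 0
G(12) = mex{0,4,3,2} = 1
G(13) = mex{0,4,3,2} = 1
G(14) = mex{1,0,4,3} = 2
G(15) = mex{1,0,4,3} = 2
G(16) = mex{2,1,0,4} = 3
G(17) = mex{2,1,0,4} = 3
G(18) = mex{3,2,1,0} = 4
G(19) = mex{3,2,1,0} = 4
G(20) = mex{4,3,2,1} = 0
G(21) = mex{4,3,2,1} = 0
G(n+10) = G(n) holds for n = 0,…,7 (a full window of length max(S) = 8), so the sequence is purely periodic with period 10.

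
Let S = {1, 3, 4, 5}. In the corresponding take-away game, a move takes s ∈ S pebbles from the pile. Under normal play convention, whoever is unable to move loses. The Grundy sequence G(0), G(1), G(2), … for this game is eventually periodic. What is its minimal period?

8

G(0) = 0
G(1) = mex{0} = 1
G(2) = mex{1} = 0
G(3) = mex{0,0} = 1
G(4) = mex{1,1,0} = 2
G(5) = mex{2,0,1,0} = 3
G(6) = mex{3,1,0,1} = 2
G(7) = mex{2,2,1,0} = 3
G(8) = mex{3,3,2,1} = 0
G(9) = mex{0,2,3,2} = 1
G(10) = mex{1,3,2,3} = 0
G(11) = mex{0,0,3,2} = 1
G(12) = mex{1,1,0,3} = 2
G(13) = mex{2,0,1,0} = 3
G(14) = mex{3,1,0,1} = 2
G(15) = mex{2,2,1,0} = 3
G(16) = mex{3,3,2,1} = 0
G(17) = mex{0,2,3,2} = 1
G(n+8) = G(n) holds for n = 0,…,4 (a full window of length max(S) = 5), so the sequence is purely periodic with period 8.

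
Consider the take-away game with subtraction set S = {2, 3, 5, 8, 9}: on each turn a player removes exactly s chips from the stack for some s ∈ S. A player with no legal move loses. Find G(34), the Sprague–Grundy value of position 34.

0

G(0) = 0
G(1) = mex{} = 0
G(2) = mex{0} = 1
G(3) = mex{0,0} = 1
G(4) = mex{1,0} = 2
G(5) = mex{1,1,0} = 2
G(6) = mex{2,1,0} = 3
G(7) = mex{2,2,1} = 0
G(8) = mex{3,2,1,0} = 4
G(9) = mex{0,3,2,0,0} = 1
G(10) = mex{4,0,2,1,0} = 3
G(11) = mex{1,4,3,1,1} = 0
G(12) = mex{3,1,0,2,1} = 4
G(13) = mex{0,3,4,2,2} = 1
G(14) = mex{4,0,1,3,2} = 5
G(15) = mex{1,4,3,0,3} = 2
G(16) = mex{5,1,0,4,0} = 2
G(17) = mex{2,5,4,1,4} = 0
G(18) = mex{2,2,1,3,1} = 0
G(19) = mex{0,2,5,0,3} = 1
G(20) = mex{0,0,2,4,0} = 1
G(21) = mex{1,0,2,1,4} = 3
G(22) = mex{1,1,0,5,1} = 2
G(23) = mex{3,1,0,2,5} = 4
G(24) = mex{2,3,1,2,2} = 0
G(25) = mex{4,2,1,0,2} = 3
G(26) = mex{0,4,3,0,0} = 1
G(27) = mex{3,0,2,1,0} = 4
G(28) = mex{1,3,4,1,1} = 0
G(29) = mex{4,1,0,3,1} = 2
G(30) = mex{0,4,3,2,3} = 1
G(31) = mex{2,0,1,4,2} = 3
G(32) = mex{1,2,4,0,4} = 3
G(33) = mex{3,1,0,3,0} = 2
G(34) = mex{3,3,2,1,3} = 0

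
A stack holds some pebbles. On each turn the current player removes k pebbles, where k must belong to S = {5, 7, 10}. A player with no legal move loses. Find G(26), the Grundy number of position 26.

2

G(0) = 0
G(1) = mex{} = 0
G(2) = mex{} = 0
G(3) = mex{} = 0
G(4) = mex{} = 0
G(5) = mex{0} = 1
G(6) = mex{0} = 1
G(7) = mex{0,0} = 1
G(8) = mex{0,0} = 1
G(9) = mex{0,0} = 1
G(10) = mex{1,0,0} = 2
G(11) = mex{1,0,0} = 2
G(12) = mex{1,1,0} = 2
G(13) = mex{1,1,0} = 2
G(14) = mex{1,1,0} = 2
G(15) = mex{2,1,1} = 0
G(16) = mex{2,1,1} = 0
G(17) = mex{2,2,1} = 0
G(18) = mex{2,2,1} = 0
G(19) = mex{2,2,1} = 0
G(20) = mex{0,2,2} = 1
G(21) = mex{0,2,2} = 1
G(22) = mex{0,0,2} = 1
G(23) = mex{0,0,2} = 1
G(24) = mex{0,0,2} = 1
G(25) = mex{1,0,0} = 2
G(26) = mex{1,0,0} = 2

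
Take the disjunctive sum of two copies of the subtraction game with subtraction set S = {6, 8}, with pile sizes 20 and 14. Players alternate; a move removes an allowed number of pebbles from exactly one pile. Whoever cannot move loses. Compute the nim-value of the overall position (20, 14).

1

All piles use S = {6, 8}:
G(0) = 0
G(1) = mex{} = 0
G(2) = mex{} = 0
G(3) = mex{} = 0
G(4) = mex{} = 0
G(5) = mex{} = 0
G(6) = mex{0} = 1
G(7) = mex{0} = 1
G(8) = mex{0,0} = 1
G(9) = mex{0,0} = 1
G(10) = mex{0,0} = 1
G(11) = mex{0,0} = 1
G(12) = mex{1,0} = 2
G(13) = mex{1,0} = 2
G(14) = mex{1,1} = 0
G(15) = mex{1,1} = 0
G(16) = mex{1,1} = 0
G(17) = mex{1,1} = 0
G(18) = mex{2,1} = 0
G(19) = mex{2,1} = 0
G(20) = mex{0,2} = 1
Pile A: G(20) = 1.
Pile B: G(14) = 0.
Combined Grundy value = 1 ⊕ 0 = 1.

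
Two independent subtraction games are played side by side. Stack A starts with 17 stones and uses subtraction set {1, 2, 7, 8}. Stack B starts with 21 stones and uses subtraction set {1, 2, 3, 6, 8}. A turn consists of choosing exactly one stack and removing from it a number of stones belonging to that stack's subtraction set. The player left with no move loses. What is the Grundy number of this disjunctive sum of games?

1

Stack A, S = {1, 2, 7, 8}:
n :  0  1  2  3  4  5  6  7  8  9 10 11 12 13 14 15 16 17
G :  0  1  2  0  1  2  0  1  2  0  1  2  0  1  2  0  1  2
G_A(17) = 2.
Stack B, S = {1, 2, 3, 6, 8}:
G(0) = 0
G(1) = mex{0} = 1
G(2) = mex{1,0} = 2
G(3) = mex{2,1,0} = 3
G(4) = mex{3,2,1} = 0
G(5) = mex{0,3,2} = 1
G(6) = mex{1,0,3,0} = 2
G(7) = mex{2,1,0,1} = 3
G(8) = mex{3,2,1,2,0} = 4
G(9) = mex{4,3,2,3,1} = 0
G(10) = mex{0,4,3,0,2} = 1
G(11) = mex{1,0,4,1,3} = 2
G(12) = mex{2,1,0,2,0} = 3
G(13) = mex{3,2,1,3,1} = 0
G(14) = mex{0,3,2,4,2} = 1
G(15) = mex{1,0,3,0,3} = 2
G(16) = mex{2,1,0,1,4} = 3
G(17) = mex{3,2,1,2,0} = 4
G(18) = mex{4,3,2,3,1} = 0
G(19) = mex{0,4,3,0,2} = 1
G(20) = mex{1,0,4,1,3} = 2
G(21) = mex{2,1,0,2,0} = 3
G_B(21) = 3.
Combined Grundy value = 2 ⊕ 3 = 1.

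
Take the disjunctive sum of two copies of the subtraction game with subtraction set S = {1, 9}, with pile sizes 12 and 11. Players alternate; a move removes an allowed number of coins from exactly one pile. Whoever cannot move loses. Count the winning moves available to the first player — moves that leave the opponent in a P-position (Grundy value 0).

All piles use S = {1, 9}:
n :  0  1  2  3  4  5  6  7  8  9 10 11 12
G :  0  1  0  1  0  1  0  1  0  1  0  1  0
Pile A: G(12) = 0.
Pile B: G(11) = 1.
Combined Grundy value = 0 ⊕ 1 = 1.
A winning move leaves total XOR = 0, i.e. changes one component's Grundy value g to g ⊕ X where X is the current total.
Pile A: need g' = 0⊕1 = 1. Options: 12−1→G=1, 12−9→G=1. Hits: 2.
Pile B: need g' = 1⊕1 = 0. Options: 11−1→G=0, 11−9→G=0. Hits: 2.

4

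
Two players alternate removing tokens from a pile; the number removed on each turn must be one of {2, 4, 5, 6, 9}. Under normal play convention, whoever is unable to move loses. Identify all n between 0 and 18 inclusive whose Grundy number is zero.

0, 1, 8, 11, 18

n :  0  1  2  3  4  5  6  7  8  9 10 11 12 13 14 15 16 17 18
G :  0  0  1  1  2  2  3  3  0  4  1  0  2  1  3  2  4  3  0
P-positions are exactly the n with G(n) = 0.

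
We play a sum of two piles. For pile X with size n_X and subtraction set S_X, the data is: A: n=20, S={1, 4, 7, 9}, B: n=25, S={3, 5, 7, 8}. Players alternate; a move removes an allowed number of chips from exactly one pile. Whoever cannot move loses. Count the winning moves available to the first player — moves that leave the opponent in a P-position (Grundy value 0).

4

Pile A, S = {1, 4, 7, 9}:
n :  0  1  2  3  4  5  6  7  8  9 10 11 12 13 14 15 16 17 18 19 20
G :  0  1  0  1  2  0  1  2  0  1  0  1  2  0  1  2  0  1  0  1  2
G_A(20) = 2.
Pile B, S = {3, 5, 7, 8}:
G(0) = 0
G(1) = mex{} = 0
G(2) = mex{} = 0
G(3) = mex{0} = 1
G(4) = mex{0} = 1
G(5) = mex{0,0} = 1
G(6) = mex{1,0} = 2
G(7) = mex{1,0,0} = 2
G(8) = mex{1,1,0,0} = 2
G(9) = mex{2,1,0,0} = 3
G(10) = mex{2,1,1,0} = 3
G(11) = mex{2,2,1,1} = 0
G(12) = mex{3,2,1,1} = 0
G(13) = mex{3,2,2,1} = 0
G(14) = mex{0,3,2,2} = 1
G(15) = mex{0,3,2,2} = 1
G(16) = mex{0,0,3,2} = 1
G(17) = mex{1,0,3,3} = 2
G(18) = mex{1,0,0,3} = 2
G(19) = mex{1,1,0,0} = 2
G(20) = mex{2,1,0,0} = 3
G(21) = mex{2,1,1,0} = 3
G(22) = mex{2,2,1,1} = 0
G(23) = mex{3,2,1,1} = 0
G(24) = mex{3,2,2,1} = 0
G(25) = mex{0,3,2,2} = 1
G_B(25) = 1.
Combined Grundy value = 2 ⊕ 1 = 3.
A winning move leaves total XOR = 0, i.e. changes one component's Grundy value g to g ⊕ X where X is the current total.
Pile A: need g' = 2⊕3 = 1. Options: 20−1→G=1, 20−4→G=0, 20−7→G=0, 20−9→G=1. Hits: 2.
Pile B: need g' = 1⊕3 = 2. Options: 25−3→G=0, 25−5→G=3, 25−7→G=2, 25−8→G=2. Hits: 2.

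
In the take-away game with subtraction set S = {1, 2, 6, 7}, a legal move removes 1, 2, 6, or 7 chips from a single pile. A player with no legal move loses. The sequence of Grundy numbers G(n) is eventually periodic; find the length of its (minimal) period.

8

G(0) = 0
G(1) = mex{0} = 1
G(2) = mex{1,0} = 2
G(3) = mex{2,1} = 0
G(4) = mex{0,2} = 1
G(5) = mex{1,0} = 2
G(6) = mex{2,1,0} = 3
G(7) = mex{3,2,1,0} = 4
G(8) = mex{4,3,2,1} = 0
G(9) = mex{0,4,0,2} = 1
G(10) = mex{1,0,1,0} = 2
G(11) = mex{2,1,2,1} = 0
G(12) = mex{0,2,3,2} = 1
G(13) = mex{1,0,4,3} = 2
G(14) = mex{2,1,0,4} = 3
G(15) = mex{3,2,1,0} = 4
G(16) = mex{4,3,2,1} = 0
G(17) = mex{0,4,0,2} = 1
G(n+8) = G(n) holds for n = 0,…,6 (a full window of length max(S) = 7), so the sequence is purely periodic with period 8.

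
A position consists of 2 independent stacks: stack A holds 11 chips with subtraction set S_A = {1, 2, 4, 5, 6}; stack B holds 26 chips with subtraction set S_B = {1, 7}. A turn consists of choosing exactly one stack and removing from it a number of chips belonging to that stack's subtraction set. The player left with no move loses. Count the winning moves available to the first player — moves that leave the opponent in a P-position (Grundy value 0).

3

Stack A, S = {1, 2, 4, 5, 6}:
n :  0  1  2  3  4  5  6  7  8  9 10 11
G :  0  1  2  0  1  2  3  4  5  3  0  1
G_A(11) = 1.
Stack B, S = {1, 7}:
G(0) = 0
G(1) = mex{0} = 1
G(2) = mex{1} = 0
G(3) = mex{0} = 1
G(4) = mex{1} = 0
G(5) = mex{0} = 1
G(6) = mex{1} = 0
G(7) = mex{0,0} = 1
G(8) = mex{1,1} = 0
G(9) = mex{0,0} = 1
G(10) = mex{1,1} = 0
G(11) = mex{0,0} = 1
G(12) = mex{1,1} = 0
G(13) = mex{0,0} = 1
G(14) = mex{1,1} = 0
G(15) = mex{0,0} = 1
G(16) = mex{1,1} = 0
G(17) = mex{0,0} = 1
G(18) = mex{1,1} = 0
G(19) = mex{0,0} = 1
G(20) = mex{1,1} = 0
G(21) = mex{0,0} = 1
G(22) = mex{1,1} = 0
G(23) = mex{0,0} = 1
G(24) = mex{1,1} = 0
G(25) = mex{0,0} = 1
G(26) = mex{1,1} = 0
G_B(26) = 0.
Combined Grundy value = 1 ⊕ 0 = 1.
A winning move leaves total XOR = 0, i.e. changes one component's Grundy value g to g ⊕ X where X is the current total.
Stack A: need g' = 1⊕1 = 0. Options: 11−1→G=0, 11−2→G=3, 11−4→G=4, 11−5→G=3, 11−6→G=2. Hits: 1.
Stack B: need g' = 0⊕1 = 1. Options: 26−1→G=1, 26−7→G=1. Hits: 2.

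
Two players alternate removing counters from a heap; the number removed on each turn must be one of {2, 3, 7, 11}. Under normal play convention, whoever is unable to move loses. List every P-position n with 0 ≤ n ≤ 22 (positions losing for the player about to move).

n :  0  1  2  3  4  5  6  7  8  9 10 11 12 13 14 15 16 17 18 19 20 21 22
G :  0  0  1  1  2  0  0  1  1  2  0  3  1  2  0  0  1  1  2  0  0  1  1
P-positions are exactly the n with G(n) = 0.

0, 1, 5, 6, 10, 14, 15, 19, 20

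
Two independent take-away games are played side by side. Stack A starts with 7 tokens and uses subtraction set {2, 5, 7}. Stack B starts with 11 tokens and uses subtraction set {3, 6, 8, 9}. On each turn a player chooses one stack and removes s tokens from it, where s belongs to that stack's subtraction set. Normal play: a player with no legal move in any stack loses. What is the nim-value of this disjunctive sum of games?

Stack A, S = {2, 5, 7}:
n : 0 1 2 3 4 5 6 7
G : 0 0 1 1 0 2 1 3
G_A(7) = 3.
Stack B, S = {3, 6, 8, 9}:
n :  0  1  2  3  4  5  6  7  8  9 10 11
G :  0  0  0  1  1  1  2  2  2  3  3  3
G_B(11) = 3.
Combined Grundy value = 3 ⊕ 3 = 0.

0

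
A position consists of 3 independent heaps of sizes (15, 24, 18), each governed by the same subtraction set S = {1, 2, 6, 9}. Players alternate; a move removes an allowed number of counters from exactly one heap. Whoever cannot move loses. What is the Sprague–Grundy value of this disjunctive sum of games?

All heaps use S = {1, 2, 6, 9}:
n :  0  1  2  3  4  5  6  7  8  9 10 11 12 13 14 15 16 17 18 19 20 21 22 23 24
G :  0  1  2  0  1  2  3  0  1  2  0  1  2  3  0  1  2  0  1  2  3  0  1  2  0
Heap A: G(15) = 1.
Heap B: G(24) = 0.
Heap C: G(18) = 1.
Combined Grundy value = 1 ⊕ 0 ⊕ 1 = 0.

0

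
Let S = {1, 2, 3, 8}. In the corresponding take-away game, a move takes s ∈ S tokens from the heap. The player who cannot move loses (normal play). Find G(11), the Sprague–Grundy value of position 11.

2

n :  0  1  2  3  4  5  6  7  8  9 10 11
G :  0  1  2  3  0  1  2  3  4  0  1  2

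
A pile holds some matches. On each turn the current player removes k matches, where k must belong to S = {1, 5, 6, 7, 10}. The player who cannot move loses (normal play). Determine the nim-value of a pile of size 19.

2

G(0) = 0
G(1) = mex{0} = 1
G(2) = mex{1} = 0
G(3) = mex{0} = 1
G(4) = mex{1} = 0
G(5) = mex{0,0} = 1
G(6) = mex{1,1,0} = 2
G(7) = mex{2,0,1,0} = 3
G(8) = mex{3,1,0,1} = 2
G(9) = mex{2,0,1,0} = 3
G(10) = mex{3,1,0,1,0} = 2
G(11) = mex{2,2,1,0,1} = 3
G(12) = mex{3,3,2,1,0} = 4
G(13) = mex{4,2,3,2,1} = 0
G(14) = mex{0,3,2,3,0} = 1
G(15) = mex{1,2,3,2,1} = 0
G(16) = mex{0,3,2,3,2} = 1
G(17) = mex{1,4,3,2,3} = 0
G(18) = mex{0,0,4,3,2} = 1
G(19) = mex{1,1,0,4,3} = 2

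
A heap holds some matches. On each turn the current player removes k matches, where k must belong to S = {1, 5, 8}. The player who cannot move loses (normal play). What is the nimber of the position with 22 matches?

3

n :  0  1  2  3  4  5  6  7  8  9 10 11 12 13 14 15 16 17 18 19 20 21 22
G :  0  1  0  1  0  1  0  1  2  3  2  3  2  0  1  0  1  0  1  0  1  2  3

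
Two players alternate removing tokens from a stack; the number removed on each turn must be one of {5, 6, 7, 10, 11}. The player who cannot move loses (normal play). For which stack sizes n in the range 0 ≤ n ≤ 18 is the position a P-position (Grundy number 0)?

0, 1, 2, 3, 4, 16, 17, 18

G(0) = 0
G(1) = mex{} = 0
G(2) = mex{} = 0
G(3) = mex{} = 0
G(4) = mex{} = 0
G(5) = mex{0} = 1
G(6) = mex{0,0} = 1
G(7) = mex{0,0,0} = 1
G(8) = mex{0,0,0} = 1
G(9) = mex{0,0,0} = 1
G(10) = mex{1,0,0,0} = 2
G(11) = mex{1,1,0,0,0} = 2
G(12) = mex{1,1,1,0,0} = 2
G(13) = mex{1,1,1,0,0} = 2
G(14) = mex{1,1,1,0,0} = 2
G(15) = mex{2,1,1,1,0} = 3
G(16) = mex{2,2,1,1,1} = 0
G(17) = mex{2,2,2,1,1} = 0
G(18) = mex{2,2,2,1,1} = 0
P-positions are exactly the n with G(n) = 0.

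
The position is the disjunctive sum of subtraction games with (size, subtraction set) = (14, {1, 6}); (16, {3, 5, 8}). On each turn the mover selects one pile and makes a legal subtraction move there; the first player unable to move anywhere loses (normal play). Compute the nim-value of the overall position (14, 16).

1

Pile A, S = {1, 6}:
n :  0  1  2  3  4  5  6  7  8  9 10 11 12 13 14
G :  0  1  0  1  0  1  2  0  1  0  1  0  1  2  0
G_A(14) = 0.
Pile B, S = {3, 5, 8}:
G(0) = 0
G(1) = mex{} = 0
G(2) = mex{} = 0
G(3) = mex{0} = 1
G(4) = mex{0} = 1
G(5) = mex{0,0} = 1
G(6) = mex{1,0} = 2
G(7) = mex{1,0} = 2
G(8) = mex{1,1,0} = 2
G(9) = mex{2,1,0} = 3
G(10) = mex{2,1,0} = 3
G(11) = mex{2,2,1} = 0
G(12) = mex{3,2,1} = 0
G(13) = mex{3,2,1} = 0
G(14) = mex{0,3,2} = 1
G(15) = mex{0,3,2} = 1
G(16) = mex{0,0,2} = 1
G_B(16) = 1.
Combined Grundy value = 0 ⊕ 1 = 1.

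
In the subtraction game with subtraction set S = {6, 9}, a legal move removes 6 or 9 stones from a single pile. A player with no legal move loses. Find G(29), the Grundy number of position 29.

2

n :  0  1  2  3  4  5  6  7  8  9 10 11 12 13 14 15 16 17 18 19 20 21 22 23 24 25 26 27 28 29
G :  0  0  0  0  0  0  1  1  1  1  1  1  2  2  2  0  0  0  0  0  0  1  1  1  1  1  1  2  2  2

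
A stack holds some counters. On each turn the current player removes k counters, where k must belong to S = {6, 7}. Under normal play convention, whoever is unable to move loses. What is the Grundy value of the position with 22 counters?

1

G(0) = 0
G(1) = mex{} = 0
G(2) = mex{} = 0
G(3) = mex{} = 0
G(4) = mex{} = 0
G(5) = mex{} = 0
G(6) = mex{0} = 1
G(7) = mex{0,0} = 1
G(8) = mex{0,0} = 1
G(9) = mex{0,0} = 1
G(10) = mex{0,0} = 1
G(11) = mex{0,0} = 1
G(12) = mex{1,0} = 2
G(13) = mex{1,1} = 0
G(14) = mex{1,1} = 0
G(15) = mex{1,1} = 0
G(16) = mex{1,1} = 0
G(17) = mex{1,1} = 0
G(18) = mex{2,1} = 0
G(19) = mex{0,2} = 1
G(20) = mex{0,0} = 1
G(21) = mex{0,0} = 1
G(22) = mex{0,0} = 1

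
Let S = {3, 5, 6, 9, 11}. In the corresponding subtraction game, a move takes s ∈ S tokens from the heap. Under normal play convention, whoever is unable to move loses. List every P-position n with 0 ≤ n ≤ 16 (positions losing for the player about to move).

n :  0  1  2  3  4  5  6  7  8  9 10 11 12 13 14 15 16
G :  0  0  0  1  1  1  2  2  2  3  3  3  4  4  0  0  0
P-positions are exactly the n with G(n) = 0.

0, 1, 2, 14, 15, 16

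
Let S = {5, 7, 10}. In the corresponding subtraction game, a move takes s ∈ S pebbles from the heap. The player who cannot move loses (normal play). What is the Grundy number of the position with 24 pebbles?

1

n :  0  1  2  3  4  5  6  7  8  9 10 11 12 13 14 15 16 17 18 19 20 21 22 23 24
G :  0  0  0  0  0  1  1  1  1  1  2  2  2  2  2  0  0  0  0  0  1  1  1  1  1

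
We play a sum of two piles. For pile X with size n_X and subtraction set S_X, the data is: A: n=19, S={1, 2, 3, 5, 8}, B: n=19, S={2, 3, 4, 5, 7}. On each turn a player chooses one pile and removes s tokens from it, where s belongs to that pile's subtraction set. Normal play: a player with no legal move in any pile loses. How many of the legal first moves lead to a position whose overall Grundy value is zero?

1

Pile A, S = {1, 2, 3, 5, 8}:
G(0) = 0
G(1) = mex{0} = 1
G(2) = mex{1,0} = 2
G(3) = mex{2,1,0} = 3
G(4) = mex{3,2,1} = 0
G(5) = mex{0,3,2,0} = 1
G(6) = mex{1,0,3,1} = 2
G(7) = mex{2,1,0,2} = 3
G(8) = mex{3,2,1,3,0} = 4
G(9) = mex{4,3,2,0,1} = 5
G(10) = mex{5,4,3,1,2} = 0
G(11) = mex{0,5,4,2,3} = 1
G(12) = mex{1,0,5,3,0} = 2
G(13) = mex{2,1,0,4,1} = 3
G(14) = mex{3,2,1,5,2} = 0
G(15) = mex{0,3,2,0,3} = 1
G(16) = mex{1,0,3,1,4} = 2
G(17) = mex{2,1,0,2,5} = 3
G(18) = mex{3,2,1,3,0} = 4
G(19) = mex{4,3,2,0,1} = 5
G_A(19) = 5.
Pile B, S = {2, 3, 4, 5, 7}:
n :  0  1  2  3  4  5  6  7  8  9 10 11 12 13 14 15 16 17 18 19
G :  0  0  1  1  2  2  3  3  4  0  0  1  1  2  2  3  3  4  0  0
G_B(19) = 0.
Combined Grundy value = 5 ⊕ 0 = 5.
A winning move leaves total XOR = 0, i.e. changes one component's Grundy value g to g ⊕ X where X is the current total.
Pile A: need g' = 5⊕5 = 0. Options: 19−1→G=4, 19−2→G=3, 19−3→G=2, 19−5→G=0, 19−8→G=1. Hits: 1.
Pile B: need g' = 0⊕5 = 5. Options: 19−2→G=4, 19−3→G=3, 19−4→G=3, 19−5→G=2, 19−7→G=1. Hits: 0.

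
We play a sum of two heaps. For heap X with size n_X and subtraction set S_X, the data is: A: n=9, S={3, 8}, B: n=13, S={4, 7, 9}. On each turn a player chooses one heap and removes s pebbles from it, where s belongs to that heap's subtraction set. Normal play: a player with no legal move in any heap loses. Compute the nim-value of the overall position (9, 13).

1

Heap A, S = {3, 8}:
n : 0 1 2 3 4 5 6 7 8 9
G : 0 0 0 1 1 1 0 0 2 1
G_A(9) = 1.
Heap B, S = {4, 7, 9}:
n :  0  1  2  3  4  5  6  7  8  9 10 11 12 13
G :  0  0  0  0  1  1  1  1  2  2  2  2  3  0
G_B(13) = 0.
Combined Grundy value = 1 ⊕ 0 = 1.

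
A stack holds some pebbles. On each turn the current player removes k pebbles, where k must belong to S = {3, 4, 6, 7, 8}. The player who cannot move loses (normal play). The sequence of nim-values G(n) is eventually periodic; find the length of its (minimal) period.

G(0) = 0
G(1) = mex{} = 0
G(2) = mex{} = 0
G(3) = mex{0} = 1
G(4) = mex{0,0} = 1
G(5) = mex{0,0} = 1
G(6) = mex{1,0,0} = 2
G(7) = mex{1,1,0,0} = 2
G(8) = mex{1,1,0,0,0} = 2
G(9) = mex{2,1,1,0,0} = 3
G(10) = mex{2,2,1,1,0} = 3
G(11) = mex{2,2,1,1,1} = 0
G(12) = mex{3,2,2,1,1} = 0
G(13) = mex{3,3,2,2,1} = 0
G(14) = mex{0,3,2,2,2} = 1
G(15) = mex{0,0,3,2,2} = 1
G(16) = mex{0,0,3,3,2} = 1
G(17) = mex{1,0,0,3,3} = 2
G(18) = mex{1,1,0,0,3} = 2
G(19) = mex{1,1,0,0,0} = 2
G(20) = mex{2,1,1,0,0} = 3
G(21) = mex{2,2,1,1,0} = 3
G(22) = mex{2,2,1,1,1} = 0
G(23) = mex{3,2,2,1,1} = 0
G(n+11) = G(n) holds for n = 0,…,7 (a full window of length max(S) = 8), so the sequence is purely periodic with period 11.

11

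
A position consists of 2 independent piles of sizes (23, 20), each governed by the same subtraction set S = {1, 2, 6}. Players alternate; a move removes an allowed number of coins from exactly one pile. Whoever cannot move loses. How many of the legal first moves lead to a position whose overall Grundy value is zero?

All piles use S = {1, 2, 6}:
n :  0  1  2  3  4  5  6  7  8  9 10 11 12 13 14 15 16 17 18 19 20 21 22 23
G :  0  1  2  0  1  2  3  0  1  2  0  1  2  3  0  1  2  0  1  2  3  0  1  2
Pile A: G(23) = 2.
Pile B: G(20) = 3.
Combined Grundy value = 2 ⊕ 3 = 1.
A winning move leaves total XOR = 0, i.e. changes one component's Grundy value g to g ⊕ X where X is the current total.
Pile A: need g' = 2⊕1 = 3. Options: 23−1→G=1, 23−2→G=0, 23−6→G=0. Hits: 0.
Pile B: need g' = 3⊕1 = 2. Options: 20−1→G=2, 20−2→G=1, 20−6→G=0. Hits: 1.

1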